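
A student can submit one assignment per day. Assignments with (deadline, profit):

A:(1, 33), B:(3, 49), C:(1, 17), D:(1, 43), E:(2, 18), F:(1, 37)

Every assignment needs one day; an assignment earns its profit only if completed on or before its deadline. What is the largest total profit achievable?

Profit order: B=49 D=43 F=37 A=33 E=18 C=17
Assign: B→slot 3, D→slot 1, F skipped, A skipped, E→slot 2, C skipped.
Slots: [1:D] [2:E] [3:B]
Profit = 43 + 18 + 49 = 110

110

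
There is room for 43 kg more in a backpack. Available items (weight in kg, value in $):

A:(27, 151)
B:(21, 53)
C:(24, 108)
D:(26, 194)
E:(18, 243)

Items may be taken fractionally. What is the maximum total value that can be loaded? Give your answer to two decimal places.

Greedy by value/weight ratio, highest first.
Ratios (sorted): E 13.50, D 7.46, A 5.59, C 4.50, B 2.52
take E (18 @ 243); take 25/26 of D → 186.54. Capacity used 43/43.
Total value = 429.54

429.54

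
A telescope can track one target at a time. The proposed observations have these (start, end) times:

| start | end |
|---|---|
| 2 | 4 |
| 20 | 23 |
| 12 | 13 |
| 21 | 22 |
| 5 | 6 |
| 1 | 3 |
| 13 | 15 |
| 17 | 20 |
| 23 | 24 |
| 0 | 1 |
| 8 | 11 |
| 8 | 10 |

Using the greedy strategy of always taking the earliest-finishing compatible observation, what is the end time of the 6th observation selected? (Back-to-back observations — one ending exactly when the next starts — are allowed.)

15

Sorted by end: (0,1)  (1,3)  (2,4)  (5,6)  (8,10)  (8,11)  (12,13)  (13,15)  (17,20)  (21,22)  (20,23)  (23,24)
take (0,1); take (1,3); take (5,6); take (8,10); take (12,13); take (13,15); take (17,20); take (21,22); skip (20,23); take (23,24).
Selected: (0,1) (1,3) (5,6) (8,10) (12,13) (13,15) (17,20) (21,22) (23,24)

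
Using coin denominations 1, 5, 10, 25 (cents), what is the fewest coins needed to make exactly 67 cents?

Greedy: take as many of the largest coin as possible, then repeat with the remainder.
67 − 2×25→17 − 1×10→7 − 1×5→2 − 2×1→0
Total coins = 2 + 1 + 1 + 2 = 6

6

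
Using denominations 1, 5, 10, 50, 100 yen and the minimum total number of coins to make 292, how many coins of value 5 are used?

Use the largest denomination that fits, subtract, and repeat.
292 = 2×100 + 1×50 + 4×10 + 2×1
Count of 5: 0

0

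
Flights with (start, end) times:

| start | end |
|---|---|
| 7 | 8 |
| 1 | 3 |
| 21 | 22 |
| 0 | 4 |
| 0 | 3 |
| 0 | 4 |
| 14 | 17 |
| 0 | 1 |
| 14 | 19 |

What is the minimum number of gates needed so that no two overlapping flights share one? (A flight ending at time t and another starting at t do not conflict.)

Count concurrent intervals with a sweep; the peak is the room count.
Events (time:±→running): 0:+→1 0:+→2 0:+→3 0:+→4 … peak 4.

4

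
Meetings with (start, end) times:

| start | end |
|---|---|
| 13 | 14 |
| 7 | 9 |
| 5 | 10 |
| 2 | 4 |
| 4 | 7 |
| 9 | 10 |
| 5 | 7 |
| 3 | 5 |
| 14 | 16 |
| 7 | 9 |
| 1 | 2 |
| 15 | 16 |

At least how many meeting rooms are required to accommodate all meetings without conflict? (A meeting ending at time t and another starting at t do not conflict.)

3

Events (time:±→running): 1:+→1 2:-→0 2:+→1 3:+→2 4:-→1 4:+→2 5:-→1 5:+→2 5:+→3 … peak 3.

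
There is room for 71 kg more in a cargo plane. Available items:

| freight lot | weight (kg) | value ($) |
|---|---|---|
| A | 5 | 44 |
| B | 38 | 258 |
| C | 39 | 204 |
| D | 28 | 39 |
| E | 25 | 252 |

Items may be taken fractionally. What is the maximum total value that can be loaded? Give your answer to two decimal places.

Sort by value per unit weight and fill in that order.
Order: E (252/25=10.08) > A (44/5=8.80) > B (258/38=6.79) > C (204/39=5.23) > D (39/28=1.39)
Fill: take E (25 @ 252) → take A (5 @ 44) → take B (38 @ 258) → take 3/39 of C → 15.69; 71/71 used.
Total value = 569.69

569.69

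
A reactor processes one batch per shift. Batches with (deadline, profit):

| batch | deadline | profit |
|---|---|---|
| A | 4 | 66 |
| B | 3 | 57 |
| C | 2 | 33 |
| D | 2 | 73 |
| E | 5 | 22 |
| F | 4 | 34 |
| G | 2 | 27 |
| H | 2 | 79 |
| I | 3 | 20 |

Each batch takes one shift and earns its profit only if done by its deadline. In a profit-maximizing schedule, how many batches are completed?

5

By profit: H(d2,79), D(d2,73), A(d4,66), B(d3,57), F(d4,34), C(d2,33), G(d2,27), E(d5,22), I(d3,20)
H→slot 2; D→slot 1; A→slot 4; B→slot 3; F skipped; C skipped; G skipped; E→slot 5; I skipped.
5 of 9 scheduled.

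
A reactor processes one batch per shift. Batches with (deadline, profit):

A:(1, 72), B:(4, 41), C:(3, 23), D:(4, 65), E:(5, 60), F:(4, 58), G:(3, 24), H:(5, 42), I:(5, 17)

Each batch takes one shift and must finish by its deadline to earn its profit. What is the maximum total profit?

297

Take jobs in profit order; each goes to the latest open slot no later than its deadline.
By profit: A(d1,72), D(d4,65), E(d5,60), F(d4,58), H(d5,42), B(d4,41), G(d3,24), C(d3,23), I(d5,17)
A→slot 1; D→slot 4; E→slot 5; F→slot 3; H→slot 2; B skipped; G skipped; C skipped; I skipped.
Profit = 72 + 42 + 58 + 65 + 60 = 297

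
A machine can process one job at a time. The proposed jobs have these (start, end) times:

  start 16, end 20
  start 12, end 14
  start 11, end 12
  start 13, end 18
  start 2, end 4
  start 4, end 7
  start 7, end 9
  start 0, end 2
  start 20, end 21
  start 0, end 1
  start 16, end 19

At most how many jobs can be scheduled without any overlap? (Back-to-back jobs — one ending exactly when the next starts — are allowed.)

8

Sorted by end: (0,1)  (0,2)  (2,4)  (4,7)  (7,9)  (11,12)  (12,14)  (13,18)  (16,19)  (16,20)  (20,21)
take (0,1); skip (0,2); take (2,4); take (4,7); take (7,9); take (11,12); take (12,14); take (16,19); take (20,21).
Selected 8 jobs.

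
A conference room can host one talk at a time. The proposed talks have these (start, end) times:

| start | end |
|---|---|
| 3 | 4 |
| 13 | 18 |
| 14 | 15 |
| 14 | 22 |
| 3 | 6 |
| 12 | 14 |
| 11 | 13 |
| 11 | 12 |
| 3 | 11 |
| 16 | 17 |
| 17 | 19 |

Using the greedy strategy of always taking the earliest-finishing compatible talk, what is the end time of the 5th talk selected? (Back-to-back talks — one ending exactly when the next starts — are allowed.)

By end time: (3,4), (3,6), (3,11), (11,12), (11,13), (12,14), (14,15), (16,17), (13,18), (17,19), (14,22).
Pick (3,4); next start ≥ 4 → (11,12); next start ≥ 12 → (12,14); next start ≥ 14 → (14,15); next start ≥ 15 → (16,17); next start ≥ 17 → (17,19).
Selected: (3,4) (11,12) (12,14) (14,15) (16,17) (17,19)

17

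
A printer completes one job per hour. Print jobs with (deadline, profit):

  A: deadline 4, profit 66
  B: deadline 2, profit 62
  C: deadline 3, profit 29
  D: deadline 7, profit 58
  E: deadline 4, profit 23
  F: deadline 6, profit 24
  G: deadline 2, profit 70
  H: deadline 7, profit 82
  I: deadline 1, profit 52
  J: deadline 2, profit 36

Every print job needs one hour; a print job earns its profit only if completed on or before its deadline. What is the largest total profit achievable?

391

By profit: H(d7,82), G(d2,70), A(d4,66), B(d2,62), D(d7,58), I(d1,52), J(d2,36), C(d3,29), F(d6,24), E(d4,23)
H→slot 7; G→slot 2; A→slot 4; B→slot 1; D→slot 6; I skipped; J skipped; C→slot 3; F→slot 5; E skipped.
Profit = 62 + 70 + 29 + 66 + 24 + 58 + 82 = 391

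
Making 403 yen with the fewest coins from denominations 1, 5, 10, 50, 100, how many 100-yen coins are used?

4

Use the largest denomination that fits, subtract, and repeat.
403 = 4×100 + 3×1
Count of 100: 4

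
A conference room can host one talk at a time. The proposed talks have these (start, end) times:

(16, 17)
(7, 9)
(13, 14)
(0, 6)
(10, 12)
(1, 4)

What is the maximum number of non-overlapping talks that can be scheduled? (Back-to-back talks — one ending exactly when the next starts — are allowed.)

5

By end time: (1,4), (0,6), (7,9), (10,12), (13,14), (16,17).
Pick (1,4); next start ≥ 4 → (7,9); next start ≥ 9 → (10,12); next start ≥ 12 → (13,14); next start ≥ 14 → (16,17).
Selected 5 talks.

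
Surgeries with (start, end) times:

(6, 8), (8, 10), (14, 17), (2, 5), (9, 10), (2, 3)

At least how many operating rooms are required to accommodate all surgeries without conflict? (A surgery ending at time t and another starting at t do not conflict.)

2

The answer is the maximum number of intervals overlapping at any instant.
starts: [2, 2, 6, 8, 9, 14]
ends:   [3, 5, 8, 10, 10, 17]
s2→1 s2→2  — peak 2.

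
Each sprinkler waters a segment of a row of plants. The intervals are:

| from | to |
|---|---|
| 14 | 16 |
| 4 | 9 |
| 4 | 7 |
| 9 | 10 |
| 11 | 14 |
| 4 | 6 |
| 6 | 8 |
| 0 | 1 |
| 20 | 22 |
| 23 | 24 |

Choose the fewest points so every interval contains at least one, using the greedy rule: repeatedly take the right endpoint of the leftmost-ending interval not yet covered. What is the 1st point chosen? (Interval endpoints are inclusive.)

Sort by right endpoint; whenever an interval is uncovered, place a point at its right end.
By right end: [0,1]  [4,6]  [4,7]  [6,8]  [4,9]  [9,10]  [11,14]  [14,16]  [20,22]  [23,24]
[0,1] uncovered → point at 1; [4,6] uncovered → point at 6; [9,10] uncovered → point at 10; [11,14] uncovered → point at 14; [20,22] uncovered → point at 22; [23,24] uncovered → point at 24.
Points: 1, 6, 10, 14, 22, 24 (6 total).

1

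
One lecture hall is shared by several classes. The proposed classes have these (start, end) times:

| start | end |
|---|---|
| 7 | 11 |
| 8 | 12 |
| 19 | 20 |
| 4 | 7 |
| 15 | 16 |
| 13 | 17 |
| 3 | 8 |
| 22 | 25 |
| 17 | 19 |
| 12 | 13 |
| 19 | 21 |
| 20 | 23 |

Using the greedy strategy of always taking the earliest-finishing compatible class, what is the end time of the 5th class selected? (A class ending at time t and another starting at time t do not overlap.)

Sorted by end: (4,7)  (3,8)  (7,11)  (8,12)  (12,13)  (15,16)  (13,17)  (17,19)  (19,20)  (19,21)  (20,23)  (22,25)
take (4,7); take (7,11); skip (8,12); take (12,13); take (15,16); skip (13,17); take (17,19); take (19,20); skip (19,21); take (20,23).
Selected: (4,7) (7,11) (12,13) (15,16) (17,19) (19,20) (20,23)

19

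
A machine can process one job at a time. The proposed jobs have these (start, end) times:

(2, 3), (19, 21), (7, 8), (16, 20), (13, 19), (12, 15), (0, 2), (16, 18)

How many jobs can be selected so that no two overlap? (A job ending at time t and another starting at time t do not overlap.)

Order by finish time; keep every interval that doesn't clash with the previous kept one.
By end time: (0,2), (2,3), (7,8), (12,15), (16,18), (13,19), (16,20), (19,21).
Pick (0,2); next start ≥ 2 → (2,3); next start ≥ 3 → (7,8); next start ≥ 8 → (12,15); next start ≥ 15 → (16,18); next start ≥ 18 → (19,21).
Selected 6 jobs.

6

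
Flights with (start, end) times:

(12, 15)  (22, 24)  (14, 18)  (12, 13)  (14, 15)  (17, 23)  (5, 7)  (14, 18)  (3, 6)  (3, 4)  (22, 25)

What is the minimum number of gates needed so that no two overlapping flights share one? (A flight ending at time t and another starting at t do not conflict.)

Count concurrent intervals with a sweep; the peak is the room count.
Events (time:±→running): 3:+→1 3:+→2 4:-→1 5:+→2 6:-→1 7:-→0 12:+→1 12:+→2 13:-→1 14:+→2 14:+→3 14:+→4 … peak 4.

4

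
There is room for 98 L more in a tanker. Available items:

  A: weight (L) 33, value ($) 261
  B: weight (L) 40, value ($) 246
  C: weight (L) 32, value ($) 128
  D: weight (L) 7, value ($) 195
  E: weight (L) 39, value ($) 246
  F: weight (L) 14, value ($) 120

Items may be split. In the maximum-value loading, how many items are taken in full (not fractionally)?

Greedy by value/weight ratio, highest first.
Order: D (195/7=27.86) > F (120/14=8.57) > A (261/33=7.91) > E (246/39=6.31) > B (246/40=6.15) > C (128/32=4.00)
Fill: take D (7 @ 195) → take F (14 @ 120) → take A (33 @ 261) → take E (39 @ 246) → take 5/40 of B → 30.75; 98/98 used.
4 item(s) taken whole; one partial (take 5/40 of B).

4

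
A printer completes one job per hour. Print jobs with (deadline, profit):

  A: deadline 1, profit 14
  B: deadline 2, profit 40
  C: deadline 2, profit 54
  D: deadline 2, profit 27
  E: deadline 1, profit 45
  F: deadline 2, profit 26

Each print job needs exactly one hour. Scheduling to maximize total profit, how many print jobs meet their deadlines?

By profit: C(d2,54), E(d1,45), B(d2,40), D(d2,27), F(d2,26), A(d1,14)
C→slot 2; E→slot 1; B skipped; D skipped; F skipped; A skipped.
2 of 6 scheduled.

2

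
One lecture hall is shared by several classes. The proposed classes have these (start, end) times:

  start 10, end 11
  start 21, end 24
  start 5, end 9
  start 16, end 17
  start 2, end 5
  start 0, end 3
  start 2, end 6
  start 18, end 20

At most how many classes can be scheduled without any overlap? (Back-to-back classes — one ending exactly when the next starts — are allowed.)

Sort by end time and greedily take each interval whose start is ≥ the last chosen end.
By end time: (0,3), (2,5), (2,6), (5,9), (10,11), (16,17), (18,20), (21,24).
Pick (0,3); next start ≥ 3 → (5,9); next start ≥ 9 → (10,11); next start ≥ 11 → (16,17); next start ≥ 17 → (18,20); next start ≥ 20 → (21,24).
Selected 6 classes.

6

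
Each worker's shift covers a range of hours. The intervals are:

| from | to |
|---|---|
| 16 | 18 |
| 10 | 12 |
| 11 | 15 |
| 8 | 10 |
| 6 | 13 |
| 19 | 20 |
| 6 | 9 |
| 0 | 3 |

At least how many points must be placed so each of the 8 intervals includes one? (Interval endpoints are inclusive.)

5

Process intervals by earliest right end; each time one isn't hit yet, stab at its right endpoint.
Sorted: [0,3] [6,9] [8,10] [10,12] [6,13] [11,15] [16,18] [19,20]
{[0,3]} hit by 3; {[6,9],[8,10]} hit by 9; {[10,12],[6,13],[11,15]} hit by 12; {[16,18]} hit by 18; {[19,20]} hit by 20.
Points: 3, 9, 12, 18, 20 (5 total).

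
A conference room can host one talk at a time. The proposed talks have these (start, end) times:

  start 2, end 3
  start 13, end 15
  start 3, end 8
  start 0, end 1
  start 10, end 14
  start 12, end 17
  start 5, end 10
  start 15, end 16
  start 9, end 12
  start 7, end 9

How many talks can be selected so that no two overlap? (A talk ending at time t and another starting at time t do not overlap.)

Greedy by earliest finish: after sorting by end time, pick each interval compatible with the last pick.
Sorted by end: (0,1)  (2,3)  (3,8)  (7,9)  (5,10)  (9,12)  (10,14)  (13,15)  (15,16)  (12,17)
take (0,1); take (2,3); take (3,8); take (9,12); take (13,15); take (15,16).
Selected 6 talks.

6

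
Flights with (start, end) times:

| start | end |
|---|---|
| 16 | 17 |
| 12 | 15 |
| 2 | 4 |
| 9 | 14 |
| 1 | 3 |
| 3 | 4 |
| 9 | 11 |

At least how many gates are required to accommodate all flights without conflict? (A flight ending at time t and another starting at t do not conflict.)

2

The answer is the maximum number of intervals overlapping at any instant.
Events (time:±→running): 1:+→1 2:+→2 … peak 2.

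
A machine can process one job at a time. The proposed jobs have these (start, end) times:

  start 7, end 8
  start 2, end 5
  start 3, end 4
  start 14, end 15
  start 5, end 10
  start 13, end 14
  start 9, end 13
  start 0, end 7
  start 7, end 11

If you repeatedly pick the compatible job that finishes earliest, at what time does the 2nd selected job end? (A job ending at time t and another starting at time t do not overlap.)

8

Greedy by earliest finish: after sorting by end time, pick each interval compatible with the last pick.
By end time: (3,4), (2,5), (0,7), (7,8), (5,10), (7,11), (9,13), (13,14), (14,15).
Pick (3,4); next start ≥ 4 → (7,8); next start ≥ 8 → (9,13); next start ≥ 13 → (13,14); next start ≥ 14 → (14,15).
Selected: (3,4) (7,8) (9,13) (13,14) (14,15)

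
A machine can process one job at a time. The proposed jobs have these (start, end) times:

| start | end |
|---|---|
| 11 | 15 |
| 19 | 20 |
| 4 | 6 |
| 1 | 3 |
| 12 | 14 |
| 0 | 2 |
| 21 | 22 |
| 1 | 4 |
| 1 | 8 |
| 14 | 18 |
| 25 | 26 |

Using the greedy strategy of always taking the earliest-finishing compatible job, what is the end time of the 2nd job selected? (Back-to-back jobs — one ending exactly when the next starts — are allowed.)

6

Sort by end time and greedily take each interval whose start is ≥ the last chosen end.
By end time: (0,2), (1,3), (1,4), (4,6), (1,8), (12,14), (11,15), (14,18), (19,20), (21,22), (25,26).
Pick (0,2); next start ≥ 2 → (4,6); next start ≥ 6 → (12,14); next start ≥ 14 → (14,18); next start ≥ 18 → (19,20); next start ≥ 20 → (21,22); next start ≥ 22 → (25,26).
Selected: (0,2) (4,6) (12,14) (14,18) (19,20) (21,22) (25,26)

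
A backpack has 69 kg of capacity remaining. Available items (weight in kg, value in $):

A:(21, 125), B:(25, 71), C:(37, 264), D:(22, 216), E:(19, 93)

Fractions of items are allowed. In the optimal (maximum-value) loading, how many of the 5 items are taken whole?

Sort by value per unit weight and fill in that order.
Ratios (sorted): D 9.82, C 7.14, A 5.95, E 4.89, B 2.84
take D (22 @ 216); take C (37 @ 264); take 10/21 of A → 59.52. Capacity used 69/69.
2 item(s) taken whole; one partial (take 10/21 of A).

2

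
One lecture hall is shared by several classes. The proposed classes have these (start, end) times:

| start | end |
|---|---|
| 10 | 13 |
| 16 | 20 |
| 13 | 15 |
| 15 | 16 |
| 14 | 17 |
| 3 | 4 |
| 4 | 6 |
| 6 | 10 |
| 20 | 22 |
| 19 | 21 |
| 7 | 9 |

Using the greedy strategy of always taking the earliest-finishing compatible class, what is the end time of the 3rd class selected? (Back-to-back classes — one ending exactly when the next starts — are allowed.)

9

Order by finish time; keep every interval that doesn't clash with the previous kept one.
Sorted by end: (3,4)  (4,6)  (7,9)  (6,10)  (10,13)  (13,15)  (15,16)  (14,17)  (16,20)  (19,21)  (20,22)
take (3,4); take (4,6); take (7,9); take (10,13); take (13,15); take (15,16); take (16,20); take (20,22).
Selected: (3,4) (4,6) (7,9) (10,13) (13,15) (15,16) (16,20) (20,22)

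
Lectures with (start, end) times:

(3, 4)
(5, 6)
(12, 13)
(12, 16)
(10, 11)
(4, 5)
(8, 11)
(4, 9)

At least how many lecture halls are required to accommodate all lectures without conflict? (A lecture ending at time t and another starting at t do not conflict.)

2

starts: [3, 4, 4, 5, 8, 10, 12, 12]
ends:   [4, 5, 6, 9, 11, 11, 13, 16]
s3→1 e4→0 s4→1 s4→2  — peak 2.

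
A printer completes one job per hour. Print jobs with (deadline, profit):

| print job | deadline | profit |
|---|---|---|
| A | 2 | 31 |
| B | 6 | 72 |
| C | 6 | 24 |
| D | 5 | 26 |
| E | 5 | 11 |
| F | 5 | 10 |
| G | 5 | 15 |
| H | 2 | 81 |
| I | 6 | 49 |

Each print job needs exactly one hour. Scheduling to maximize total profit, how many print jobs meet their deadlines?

Profit order: H=81 B=72 I=49 A=31 D=26 C=24 G=15 E=11 F=10
Assign: H→slot 2, B→slot 6, I→slot 5, A→slot 1, D→slot 4, C→slot 3, G skipped, E skipped, F skipped.
Slots: [1:A] [2:H] [3:C] [4:D] [5:I] [6:B]
6 of 9 scheduled.

6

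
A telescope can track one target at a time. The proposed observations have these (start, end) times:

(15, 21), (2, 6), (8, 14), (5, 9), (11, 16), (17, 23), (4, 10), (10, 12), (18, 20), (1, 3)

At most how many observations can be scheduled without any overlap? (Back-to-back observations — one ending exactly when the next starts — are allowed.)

4

Order by finish time; keep every interval that doesn't clash with the previous kept one.
By end time: (1,3), (2,6), (5,9), (4,10), (10,12), (8,14), (11,16), (18,20), (15,21), (17,23).
Pick (1,3); next start ≥ 3 → (5,9); next start ≥ 9 → (10,12); next start ≥ 12 → (18,20).
Selected 4 observations.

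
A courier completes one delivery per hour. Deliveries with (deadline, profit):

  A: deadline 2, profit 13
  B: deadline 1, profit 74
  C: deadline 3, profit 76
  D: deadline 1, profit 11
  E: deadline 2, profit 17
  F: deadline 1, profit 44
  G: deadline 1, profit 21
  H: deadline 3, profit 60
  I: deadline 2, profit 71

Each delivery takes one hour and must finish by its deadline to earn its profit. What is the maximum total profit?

221

Take jobs in profit order; each goes to the latest open slot no later than its deadline.
Profit order: C=76 B=74 I=71 H=60 F=44 G=21 E=17 A=13 D=11
Assign: C→slot 3, B→slot 1, I→slot 2, H skipped, F skipped, G skipped, E skipped, A skipped, D skipped.
Slots: [1:B] [2:I] [3:C]
Profit = 74 + 71 + 76 = 221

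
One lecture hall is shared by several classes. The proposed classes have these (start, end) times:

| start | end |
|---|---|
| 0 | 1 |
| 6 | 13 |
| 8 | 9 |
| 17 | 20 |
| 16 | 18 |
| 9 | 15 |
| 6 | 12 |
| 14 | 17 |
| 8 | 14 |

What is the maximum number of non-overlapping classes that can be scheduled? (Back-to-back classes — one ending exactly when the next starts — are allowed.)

4

Greedy by earliest finish: after sorting by end time, pick each interval compatible with the last pick.
Sorted by end: (0,1)  (8,9)  (6,12)  (6,13)  (8,14)  (9,15)  (14,17)  (16,18)  (17,20)
take (0,1); take (8,9); skip (6,12); skip (6,13); skip (8,14); take (9,15); take (16,18).
Selected 4 classes.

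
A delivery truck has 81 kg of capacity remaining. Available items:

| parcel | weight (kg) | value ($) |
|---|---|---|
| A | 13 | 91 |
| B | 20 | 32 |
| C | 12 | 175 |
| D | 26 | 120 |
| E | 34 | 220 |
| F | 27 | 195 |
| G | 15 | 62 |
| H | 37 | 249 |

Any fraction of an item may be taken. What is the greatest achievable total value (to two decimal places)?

656.16

Sort by value per unit weight and fill in that order.
Ratios (sorted): C 14.58, F 7.22, A 7.00, H 6.73, E 6.47, D 4.62, G 4.13, B 1.60
take C (12 @ 175); take F (27 @ 195); take A (13 @ 91); take 29/37 of H → 195.16. Capacity used 81/81.
Total value = 656.16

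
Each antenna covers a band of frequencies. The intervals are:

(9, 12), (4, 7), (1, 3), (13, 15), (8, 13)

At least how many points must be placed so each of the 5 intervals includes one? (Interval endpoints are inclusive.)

Process intervals by earliest right end; each time one isn't hit yet, stab at its right endpoint.
Sorted: [1,3] [4,7] [9,12] [8,13] [13,15]
{[1,3]} hit by 3; {[4,7]} hit by 7; {[9,12],[8,13]} hit by 12; {[13,15]} hit by 15.
Points: 3, 7, 12, 15 (4 total).

4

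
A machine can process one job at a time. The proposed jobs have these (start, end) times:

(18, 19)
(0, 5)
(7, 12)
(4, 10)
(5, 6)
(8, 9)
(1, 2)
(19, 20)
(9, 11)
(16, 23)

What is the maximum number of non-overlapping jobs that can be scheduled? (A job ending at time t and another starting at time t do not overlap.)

Sort by end time and greedily take each interval whose start is ≥ the last chosen end.
Sorted by end: (1,2)  (0,5)  (5,6)  (8,9)  (4,10)  (9,11)  (7,12)  (18,19)  (19,20)  (16,23)
take (1,2); take (5,6); take (8,9); skip (4,10); take (9,11); skip (7,12); take (18,19); take (19,20); skip (16,23).
Selected 6 jobs.

6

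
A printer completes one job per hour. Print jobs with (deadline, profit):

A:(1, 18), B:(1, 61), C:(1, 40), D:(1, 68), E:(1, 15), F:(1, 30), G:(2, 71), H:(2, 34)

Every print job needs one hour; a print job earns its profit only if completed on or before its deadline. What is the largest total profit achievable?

139

Profit order: G=71 D=68 B=61 C=40 H=34 F=30 A=18 E=15
Assign: G→slot 2, D→slot 1, B skipped, C skipped, H skipped, F skipped, A skipped, E skipped.
Slots: [1:D] [2:G]
Profit = 68 + 71 = 139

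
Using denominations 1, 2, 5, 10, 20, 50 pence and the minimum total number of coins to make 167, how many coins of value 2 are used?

167 = 3×50 + 1×10 + 1×5 + 1×2
Count of 2: 1

1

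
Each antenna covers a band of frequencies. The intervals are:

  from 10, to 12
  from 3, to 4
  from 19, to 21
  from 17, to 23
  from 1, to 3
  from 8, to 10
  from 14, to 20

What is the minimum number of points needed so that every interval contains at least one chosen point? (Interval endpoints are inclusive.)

3

Sorted: [1,3] [3,4] [8,10] [10,12] [14,20] [19,21] [17,23]
{[1,3],[3,4]} hit by 3; {[8,10],[10,12]} hit by 10; {[14,20],[19,21],[17,23]} hit by 20.
Points: 3, 10, 20 (3 total).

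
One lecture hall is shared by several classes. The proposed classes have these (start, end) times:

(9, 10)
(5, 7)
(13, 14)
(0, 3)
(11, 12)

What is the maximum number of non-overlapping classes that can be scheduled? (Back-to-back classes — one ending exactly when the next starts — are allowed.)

5

Sort by end time and greedily take each interval whose start is ≥ the last chosen end.
By end time: (0,3), (5,7), (9,10), (11,12), (13,14).
Pick (0,3); next start ≥ 3 → (5,7); next start ≥ 7 → (9,10); next start ≥ 10 → (11,12); next start ≥ 12 → (13,14).
Selected 5 classes.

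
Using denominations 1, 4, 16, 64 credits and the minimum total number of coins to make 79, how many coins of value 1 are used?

3

Greedy: take as many of the largest coin as possible, then repeat with the remainder.
79 − 1×64→15 − 3×4→3 − 3×1→0
Count of 1: 3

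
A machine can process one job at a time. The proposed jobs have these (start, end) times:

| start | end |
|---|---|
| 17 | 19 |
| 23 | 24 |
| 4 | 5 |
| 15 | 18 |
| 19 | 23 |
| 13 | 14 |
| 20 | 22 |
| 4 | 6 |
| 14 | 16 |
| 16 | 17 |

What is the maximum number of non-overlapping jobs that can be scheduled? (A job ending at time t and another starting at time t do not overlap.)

By end time: (4,5), (4,6), (13,14), (14,16), (16,17), (15,18), (17,19), (20,22), (19,23), (23,24).
Pick (4,5); next start ≥ 5 → (13,14); next start ≥ 14 → (14,16); next start ≥ 16 → (16,17); next start ≥ 17 → (17,19); next start ≥ 19 → (20,22); next start ≥ 22 → (23,24).
Selected 7 jobs.

7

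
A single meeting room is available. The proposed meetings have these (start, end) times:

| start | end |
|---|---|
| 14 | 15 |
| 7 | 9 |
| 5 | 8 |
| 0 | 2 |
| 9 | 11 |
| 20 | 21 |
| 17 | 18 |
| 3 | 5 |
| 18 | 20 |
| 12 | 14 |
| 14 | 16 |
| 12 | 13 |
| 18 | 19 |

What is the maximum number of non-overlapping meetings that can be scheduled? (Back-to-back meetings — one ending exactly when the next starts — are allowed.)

9

By end time: (0,2), (3,5), (5,8), (7,9), (9,11), (12,13), (12,14), (14,15), (14,16), (17,18), (18,19), (18,20), (20,21).
Pick (0,2); next start ≥ 2 → (3,5); next start ≥ 5 → (5,8); next start ≥ 8 → (9,11); next start ≥ 11 → (12,13); next start ≥ 13 → (14,15); next start ≥ 15 → (17,18); next start ≥ 18 → (18,19); next start ≥ 19 → (20,21).
Selected 9 meetings.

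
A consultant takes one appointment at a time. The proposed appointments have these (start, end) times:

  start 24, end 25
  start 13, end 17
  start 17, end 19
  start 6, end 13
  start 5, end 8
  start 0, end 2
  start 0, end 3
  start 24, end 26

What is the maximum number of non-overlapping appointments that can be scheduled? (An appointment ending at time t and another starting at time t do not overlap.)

5

By end time: (0,2), (0,3), (5,8), (6,13), (13,17), (17,19), (24,25), (24,26).
Pick (0,2); next start ≥ 2 → (5,8); next start ≥ 8 → (13,17); next start ≥ 17 → (17,19); next start ≥ 19 → (24,25).
Selected 5 appointments.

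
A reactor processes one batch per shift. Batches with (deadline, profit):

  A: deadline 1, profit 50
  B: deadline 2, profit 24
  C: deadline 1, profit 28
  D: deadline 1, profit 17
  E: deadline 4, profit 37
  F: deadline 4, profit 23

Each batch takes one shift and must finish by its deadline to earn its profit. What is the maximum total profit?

Take jobs in profit order; each goes to the latest open slot no later than its deadline.
Profit order: A=50 E=37 C=28 B=24 F=23 D=17
Assign: A→slot 1, E→slot 4, C skipped, B→slot 2, F→slot 3, D skipped.
Slots: [1:A] [2:B] [3:F] [4:E]
Profit = 50 + 24 + 23 + 37 = 134

134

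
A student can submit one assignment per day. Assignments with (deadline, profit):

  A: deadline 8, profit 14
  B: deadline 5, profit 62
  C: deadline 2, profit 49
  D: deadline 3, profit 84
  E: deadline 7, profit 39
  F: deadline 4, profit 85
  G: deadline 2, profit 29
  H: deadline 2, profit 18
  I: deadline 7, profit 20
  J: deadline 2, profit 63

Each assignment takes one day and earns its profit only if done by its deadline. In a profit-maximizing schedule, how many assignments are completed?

8

By profit: F(d4,85), D(d3,84), J(d2,63), B(d5,62), C(d2,49), E(d7,39), G(d2,29), I(d7,20), H(d2,18), A(d8,14)
F→slot 4; D→slot 3; J→slot 2; B→slot 5; C→slot 1; E→slot 7; G skipped; I→slot 6; H skipped; A→slot 8.
8 of 10 scheduled.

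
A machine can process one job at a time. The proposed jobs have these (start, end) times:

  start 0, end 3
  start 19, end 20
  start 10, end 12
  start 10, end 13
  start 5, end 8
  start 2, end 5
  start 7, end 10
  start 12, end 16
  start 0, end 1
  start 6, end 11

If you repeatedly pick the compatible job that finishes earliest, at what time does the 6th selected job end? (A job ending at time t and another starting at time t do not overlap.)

20

By end time: (0,1), (0,3), (2,5), (5,8), (7,10), (6,11), (10,12), (10,13), (12,16), (19,20).
Pick (0,1); next start ≥ 1 → (2,5); next start ≥ 5 → (5,8); next start ≥ 8 → (10,12); next start ≥ 12 → (12,16); next start ≥ 16 → (19,20).
Selected: (0,1) (2,5) (5,8) (10,12) (12,16) (19,20)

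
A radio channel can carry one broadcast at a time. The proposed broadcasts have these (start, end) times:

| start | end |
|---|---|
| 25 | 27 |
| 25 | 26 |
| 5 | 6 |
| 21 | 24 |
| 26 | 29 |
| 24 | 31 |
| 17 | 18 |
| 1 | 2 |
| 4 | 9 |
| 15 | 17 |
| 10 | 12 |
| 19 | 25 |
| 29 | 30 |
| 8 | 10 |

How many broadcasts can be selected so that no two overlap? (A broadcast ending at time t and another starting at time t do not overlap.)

Greedy by earliest finish: after sorting by end time, pick each interval compatible with the last pick.
Sorted by end: (1,2)  (5,6)  (4,9)  (8,10)  (10,12)  (15,17)  (17,18)  (21,24)  (19,25)  (25,26)  (25,27)  (26,29)  (29,30)  (24,31)
take (1,2); take (5,6); take (8,10); take (10,12); take (15,17); take (17,18); take (21,24); take (25,26); take (26,29); take (29,30).
Selected 10 broadcasts.

10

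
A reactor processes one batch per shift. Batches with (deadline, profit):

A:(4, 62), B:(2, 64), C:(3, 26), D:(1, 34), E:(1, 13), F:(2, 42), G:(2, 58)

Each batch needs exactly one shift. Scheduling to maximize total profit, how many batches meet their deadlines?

4

Take jobs in profit order; each goes to the latest open slot no later than its deadline.
By profit: B(d2,64), A(d4,62), G(d2,58), F(d2,42), D(d1,34), C(d3,26), E(d1,13)
B→slot 2; A→slot 4; G→slot 1; F skipped; D skipped; C→slot 3; E skipped.
4 of 7 scheduled.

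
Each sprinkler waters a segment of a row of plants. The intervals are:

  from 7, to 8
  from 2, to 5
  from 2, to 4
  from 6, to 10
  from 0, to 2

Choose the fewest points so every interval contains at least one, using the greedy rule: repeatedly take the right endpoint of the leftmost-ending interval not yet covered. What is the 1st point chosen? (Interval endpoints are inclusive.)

2

Process intervals by earliest right end; each time one isn't hit yet, stab at its right endpoint.
By right end: [0,2]  [2,4]  [2,5]  [7,8]  [6,10]
[0,2] uncovered → point at 2; [7,8] uncovered → point at 8.
Points: 2, 8 (2 total).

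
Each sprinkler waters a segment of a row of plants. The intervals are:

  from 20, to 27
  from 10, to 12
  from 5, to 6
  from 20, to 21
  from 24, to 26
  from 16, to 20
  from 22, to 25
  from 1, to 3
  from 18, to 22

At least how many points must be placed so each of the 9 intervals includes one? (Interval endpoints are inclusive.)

Process intervals by earliest right end; each time one isn't hit yet, stab at its right endpoint.
Sorted: [1,3] [5,6] [10,12] [16,20] [20,21] [18,22] [22,25] [24,26] [20,27]
{[1,3]} hit by 3; {[5,6]} hit by 6; {[10,12]} hit by 12; {[16,20],[20,21],[18,22]} hit by 20; {[22,25],[24,26],[20,27]} hit by 25.
Points: 3, 6, 12, 20, 25 (5 total).

5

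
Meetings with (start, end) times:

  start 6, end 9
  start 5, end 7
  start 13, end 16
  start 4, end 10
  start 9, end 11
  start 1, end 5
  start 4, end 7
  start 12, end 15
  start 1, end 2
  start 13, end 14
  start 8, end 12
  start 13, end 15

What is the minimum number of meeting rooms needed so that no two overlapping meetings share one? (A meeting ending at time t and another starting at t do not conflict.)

Count concurrent intervals with a sweep; the peak is the room count.
Events (time:±→running): 1:+→1 1:+→2 2:-→1 4:+→2 4:+→3 5:-→2 5:+→3 6:+→4 … peak 4.

4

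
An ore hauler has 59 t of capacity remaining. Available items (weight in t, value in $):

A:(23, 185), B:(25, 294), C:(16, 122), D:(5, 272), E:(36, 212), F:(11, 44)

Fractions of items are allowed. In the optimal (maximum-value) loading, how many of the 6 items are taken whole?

3

Greedy by value/weight ratio, highest first.
Order: D (272/5=54.40) > B (294/25=11.76) > A (185/23=8.04) > C (122/16=7.62) > E (212/36=5.89) > F (44/11=4.00)
Fill: take D (5 @ 272) → take B (25 @ 294) → take A (23 @ 185) → take 6/16 of C → 45.75; 59/59 used.
3 item(s) taken whole; one partial (take 6/16 of C).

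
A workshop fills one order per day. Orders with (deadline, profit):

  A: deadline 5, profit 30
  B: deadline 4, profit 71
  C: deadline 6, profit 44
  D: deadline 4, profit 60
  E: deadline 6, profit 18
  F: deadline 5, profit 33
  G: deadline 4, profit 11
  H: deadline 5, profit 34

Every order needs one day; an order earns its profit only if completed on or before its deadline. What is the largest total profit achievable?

Take jobs in profit order; each goes to the latest open slot no later than its deadline.
Profit order: B=71 D=60 C=44 H=34 F=33 A=30 E=18 G=11
Assign: B→slot 4, D→slot 3, C→slot 6, H→slot 5, F→slot 2, A→slot 1, E skipped, G skipped.
Slots: [1:A] [2:F] [3:D] [4:B] [5:H] [6:C]
Profit = 30 + 33 + 60 + 71 + 34 + 44 = 272

272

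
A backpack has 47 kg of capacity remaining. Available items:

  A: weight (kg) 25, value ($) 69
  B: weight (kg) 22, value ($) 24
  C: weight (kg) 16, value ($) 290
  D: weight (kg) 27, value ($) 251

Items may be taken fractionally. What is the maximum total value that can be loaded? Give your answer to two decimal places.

Sort by value per unit weight and fill in that order.
Order: C (290/16=18.12) > D (251/27=9.30) > A (69/25=2.76) > B (24/22=1.09)
Fill: take C (16 @ 290) → take D (27 @ 251) → take 4/25 of A → 11.04; 47/47 used.
Total value = 552.04

552.04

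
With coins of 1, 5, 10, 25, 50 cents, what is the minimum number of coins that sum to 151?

4

Use the largest denomination that fits, subtract, and repeat.
151 − 3×50→1 − 1×1→0
Total coins = 3 + 1 = 4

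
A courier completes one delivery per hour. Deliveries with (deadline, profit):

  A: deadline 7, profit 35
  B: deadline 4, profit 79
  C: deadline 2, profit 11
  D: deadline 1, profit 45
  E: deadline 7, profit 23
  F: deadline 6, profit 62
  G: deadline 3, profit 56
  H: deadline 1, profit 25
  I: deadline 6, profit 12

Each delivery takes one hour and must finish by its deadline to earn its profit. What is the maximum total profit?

Take jobs in profit order; each goes to the latest open slot no later than its deadline.
By profit: B(d4,79), F(d6,62), G(d3,56), D(d1,45), A(d7,35), H(d1,25), E(d7,23), I(d6,12), C(d2,11)
B→slot 4; F→slot 6; G→slot 3; D→slot 1; A→slot 7; H skipped; E→slot 5; I→slot 2; C skipped.
Profit = 45 + 12 + 56 + 79 + 23 + 62 + 35 = 312

312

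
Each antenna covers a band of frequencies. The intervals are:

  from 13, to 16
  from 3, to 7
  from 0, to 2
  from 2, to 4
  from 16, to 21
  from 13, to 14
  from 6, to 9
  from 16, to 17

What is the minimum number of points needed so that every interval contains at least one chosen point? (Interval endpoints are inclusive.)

4

Sort by right endpoint; whenever an interval is uncovered, place a point at its right end.
By right end: [0,2]  [2,4]  [3,7]  [6,9]  [13,14]  [13,16]  [16,17]  [16,21]
[0,2] uncovered → point at 2; [3,7] uncovered → point at 7; [13,14] uncovered → point at 14; [16,17] uncovered → point at 17.
Points: 2, 7, 14, 17 (4 total).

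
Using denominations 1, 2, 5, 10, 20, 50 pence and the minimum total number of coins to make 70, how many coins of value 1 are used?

0

Use the largest denomination that fits, subtract, and repeat.
70 = 1×50 + 1×20
Count of 1: 0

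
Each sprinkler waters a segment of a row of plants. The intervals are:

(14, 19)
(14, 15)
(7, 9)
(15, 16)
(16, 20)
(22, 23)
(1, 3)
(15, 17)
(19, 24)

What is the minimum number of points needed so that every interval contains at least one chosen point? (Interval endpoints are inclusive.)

5

By right end: [1,3]  [7,9]  [14,15]  [15,16]  [15,17]  [14,19]  [16,20]  [22,23]  [19,24]
[1,3] uncovered → point at 3; [7,9] uncovered → point at 9; [14,15] uncovered → point at 15; [16,20] uncovered → point at 20; [22,23] uncovered → point at 23.
Points: 3, 9, 15, 20, 23 (5 total).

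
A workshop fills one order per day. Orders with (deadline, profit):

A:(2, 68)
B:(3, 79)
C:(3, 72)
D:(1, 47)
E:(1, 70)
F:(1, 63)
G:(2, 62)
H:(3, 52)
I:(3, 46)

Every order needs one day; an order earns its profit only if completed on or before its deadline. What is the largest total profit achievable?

Take jobs in profit order; each goes to the latest open slot no later than its deadline.
Profit order: B=79 C=72 E=70 A=68 F=63 G=62 H=52 D=47 I=46
Assign: B→slot 3, C→slot 2, E→slot 1, A skipped, F skipped, G skipped, H skipped, D skipped, I skipped.
Slots: [1:E] [2:C] [3:B]
Profit = 70 + 72 + 79 = 221

221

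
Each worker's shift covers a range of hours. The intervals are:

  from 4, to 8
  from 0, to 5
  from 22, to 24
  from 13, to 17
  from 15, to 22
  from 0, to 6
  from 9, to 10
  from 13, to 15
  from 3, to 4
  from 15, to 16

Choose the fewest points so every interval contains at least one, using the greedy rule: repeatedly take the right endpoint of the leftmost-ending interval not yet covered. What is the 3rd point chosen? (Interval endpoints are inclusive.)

15

Process intervals by earliest right end; each time one isn't hit yet, stab at its right endpoint.
By right end: [3,4]  [0,5]  [0,6]  [4,8]  [9,10]  [13,15]  [15,16]  [13,17]  [15,22]  [22,24]
[3,4] uncovered → point at 4; [9,10] uncovered → point at 10; [13,15] uncovered → point at 15; [22,24] uncovered → point at 24.
Points: 4, 10, 15, 24 (4 total).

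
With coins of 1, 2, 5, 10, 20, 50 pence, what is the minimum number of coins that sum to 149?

Use the largest denomination that fits, subtract, and repeat.
149 = 2×50 + 2×20 + 1×5 + 2×2
Total coins = 2 + 2 + 1 + 2 = 7

7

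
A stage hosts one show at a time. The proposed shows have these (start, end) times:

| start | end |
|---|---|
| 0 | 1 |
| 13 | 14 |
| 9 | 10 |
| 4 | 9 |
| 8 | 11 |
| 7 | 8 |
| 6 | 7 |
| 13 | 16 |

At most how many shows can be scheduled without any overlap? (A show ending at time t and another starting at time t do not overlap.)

Sort by end time and greedily take each interval whose start is ≥ the last chosen end.
Sorted by end: (0,1)  (6,7)  (7,8)  (4,9)  (9,10)  (8,11)  (13,14)  (13,16)
take (0,1); take (6,7); take (7,8); take (9,10); take (13,14).
Selected 5 shows.

5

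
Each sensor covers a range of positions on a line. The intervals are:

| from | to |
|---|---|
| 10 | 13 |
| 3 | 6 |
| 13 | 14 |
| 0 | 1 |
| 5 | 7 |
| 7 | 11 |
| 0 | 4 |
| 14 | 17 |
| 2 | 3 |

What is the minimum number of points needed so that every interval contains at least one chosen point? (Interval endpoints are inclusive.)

Process intervals by earliest right end; each time one isn't hit yet, stab at its right endpoint.
Sorted: [0,1] [2,3] [0,4] [3,6] [5,7] [7,11] [10,13] [13,14] [14,17]
{[0,1]} hit by 1; {[2,3],[0,4],[3,6]} hit by 3; {[5,7],[7,11]} hit by 7; {[10,13],[13,14]} hit by 13; {[14,17]} hit by 17.
Points: 1, 3, 7, 13, 17 (5 total).

5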